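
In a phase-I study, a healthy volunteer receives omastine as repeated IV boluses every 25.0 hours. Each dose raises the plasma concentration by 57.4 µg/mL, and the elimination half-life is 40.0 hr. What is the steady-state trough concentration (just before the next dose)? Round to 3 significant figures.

k = ln 2 / 40.0 = 0.01733 hr⁻¹
Fraction remaining after one interval: e^(−kτ) = e^(−0.01733 × 25.0) = 0.6484
R = 1 / (1 − 0.6484) = 2.844
Css,max = 57.4 × 2.844 = 163.3 µg/mL
Css,min = Css,max × e^(−kτ) = 163.3 × 0.6484 ≈ 106 µg/mL

106 µg/mL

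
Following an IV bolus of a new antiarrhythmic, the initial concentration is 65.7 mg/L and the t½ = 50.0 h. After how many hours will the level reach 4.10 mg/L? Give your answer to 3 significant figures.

200 hours

k = ln 2 / 50.0 = 0.01386 h⁻¹
C(t) = C₀ e^(−kt)  ⇒  t = ln(C₀/C) / k
t = ln(65.7/4.10) / 0.01386 = 2.774 / 0.01386 ≈ 200 hours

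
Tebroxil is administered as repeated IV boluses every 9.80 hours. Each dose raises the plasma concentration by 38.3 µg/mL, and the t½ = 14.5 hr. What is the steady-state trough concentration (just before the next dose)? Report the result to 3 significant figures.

64.1 µg/mL

k = ln 2 / 14.5 = 0.04780 hr⁻¹
Fraction remaining after one interval: e^(−kτ) = e^(−0.04780 × 9.80) = 0.6260
R = 1 / (1 − 0.6260) = 2.673
Css,max = 38.3 × 2.673 = 102.4 µg/mL
Css,min = Css,max × e^(−kτ) = 102.4 × 0.6260 ≈ 64.1 µg/mL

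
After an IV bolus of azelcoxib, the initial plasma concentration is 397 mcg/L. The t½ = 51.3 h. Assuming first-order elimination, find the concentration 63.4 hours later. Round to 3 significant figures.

169 mcg/L

k = ln 2 / 51.3 = 0.01351 h⁻¹
C(t) = C₀ e^(−kt) = 397 × e^(−0.01351 × 63.4) = 397 × e^(−0.8566) = 397 × 0.4246 ≈ 169 mcg/L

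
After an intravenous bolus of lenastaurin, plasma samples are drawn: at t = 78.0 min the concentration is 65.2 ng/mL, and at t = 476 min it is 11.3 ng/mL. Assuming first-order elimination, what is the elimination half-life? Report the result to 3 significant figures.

157 minutes

k = ln(C₁/C₂) / (t₂ − t₁) = ln(65.2/11.3) / (476 − 78.0)
  = 1.753 / 398.0 = 0.004404 min⁻¹
t½ = ln 2 / k = ln 2 / 0.004404 ≈ 157 minutes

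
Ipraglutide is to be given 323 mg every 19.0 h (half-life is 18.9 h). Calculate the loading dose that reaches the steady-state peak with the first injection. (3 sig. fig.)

k = ln 2 / 18.9 = 0.03667 h⁻¹
Accumulation ratio R = 1 / (1 − e^(−kτ)) = 1 / (1 − e^(−0.03667×19.0)) = 1 / (1 − 0.4982) = 1.993
Loading dose = maintenance dose × R = 323 × 1.993 ≈ 644 mg

644 mg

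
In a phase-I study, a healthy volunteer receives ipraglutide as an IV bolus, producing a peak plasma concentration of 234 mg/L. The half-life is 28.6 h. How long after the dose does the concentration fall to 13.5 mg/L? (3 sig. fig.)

k = ln 2 / 28.6 = 0.02424 h⁻¹
C(t) = C₀ e^(−kt)  ⇒  t = ln(C₀/C) / k
t = ln(234/13.5) / 0.02424 = 2.853 / 0.02424 ≈ 118 hours

118 hours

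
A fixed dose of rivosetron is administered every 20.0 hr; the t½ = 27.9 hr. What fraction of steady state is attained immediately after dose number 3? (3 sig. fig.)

k = ln 2 / 27.9 = 0.02484 hr⁻¹
f_n = 1 − e^(−nkτ) = 1 − e^(−3 × 0.02484 × 20.0) = 1 − e^(−1.491) = 1 − 0.2252 ≈ 0.775

0.775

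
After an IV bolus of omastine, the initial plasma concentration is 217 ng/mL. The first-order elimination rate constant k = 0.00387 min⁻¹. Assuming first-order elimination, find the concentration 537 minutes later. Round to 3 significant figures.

C(t) = C₀ e^(−kt) = 217 × e^(−0.003870 × 537) = 217 × e^(−2.078) = 217 × 0.1252 ≈ 27.2 ng/mL

27.2 ng/mL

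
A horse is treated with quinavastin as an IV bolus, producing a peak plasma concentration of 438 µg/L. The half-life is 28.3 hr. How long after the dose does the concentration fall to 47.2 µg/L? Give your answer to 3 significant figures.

k = ln 2 / 28.3 = 0.02449 hr⁻¹
C(t) = C₀ e^(−kt)  ⇒  t = ln(C₀/C) / k
t = ln(438/47.2) / 0.02449 = 2.228 / 0.02449 ≈ 91.0 hours

91.0 hours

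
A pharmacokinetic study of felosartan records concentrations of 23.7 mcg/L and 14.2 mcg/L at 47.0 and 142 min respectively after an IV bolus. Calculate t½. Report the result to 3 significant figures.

k = ln(C₁/C₂) / (t₂ − t₁) = ln(23.7/14.2) / (142 − 47.0)
  = 0.5122 / 95.00 = 0.005392 min⁻¹
t½ = ln 2 / k = ln 2 / 0.005392 ≈ 129 minutes

129 minutes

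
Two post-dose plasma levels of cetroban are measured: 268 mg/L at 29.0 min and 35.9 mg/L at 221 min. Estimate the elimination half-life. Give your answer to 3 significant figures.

k = ln(C₁/C₂) / (t₂ − t₁) = ln(268/35.9) / (221 − 29.0)
  = 2.010 / 192.0 = 0.01047 min⁻¹
t½ = ln 2 / k = ln 2 / 0.01047 ≈ 66.2 minutes

66.2 minutes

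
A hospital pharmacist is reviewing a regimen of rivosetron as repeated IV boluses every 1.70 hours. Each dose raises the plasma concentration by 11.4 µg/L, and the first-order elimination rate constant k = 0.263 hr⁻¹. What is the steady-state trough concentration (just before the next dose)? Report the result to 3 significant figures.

20.2 µg/L

Fraction remaining after one interval: e^(−kτ) = e^(−0.2630 × 1.70) = 0.6395
R = 1 / (1 − 0.6395) = 2.774
Css,max = 11.4 × 2.774 = 31.62 µg/L
Css,min = Css,max × e^(−kτ) = 31.62 × 0.6395 ≈ 20.2 µg/L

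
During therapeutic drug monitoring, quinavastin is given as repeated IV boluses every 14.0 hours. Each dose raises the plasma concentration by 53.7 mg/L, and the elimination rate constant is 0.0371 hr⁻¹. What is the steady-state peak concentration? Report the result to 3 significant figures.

133 mg/L

Fraction remaining after one interval: e^(−kτ) = e^(−0.03710 × 14.0) = 0.5949
R = 1 / (1 − 0.5949) = 2.468
Css,max = 53.7 × 2.468 ≈ 133 mg/L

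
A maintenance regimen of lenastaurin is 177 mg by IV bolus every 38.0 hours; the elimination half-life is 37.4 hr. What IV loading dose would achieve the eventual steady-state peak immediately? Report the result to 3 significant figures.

350 mg

k = ln 2 / 37.4 = 0.01853 hr⁻¹
Accumulation ratio R = 1 / (1 − e^(−kτ)) = 1 / (1 − e^(−0.01853×38.0)) = 1 / (1 − 0.4945) = 1.978
Loading dose = maintenance dose × R = 177 × 1.978 ≈ 350 mg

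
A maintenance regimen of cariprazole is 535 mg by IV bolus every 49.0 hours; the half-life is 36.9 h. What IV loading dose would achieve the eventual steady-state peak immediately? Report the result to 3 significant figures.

k = ln 2 / 36.9 = 0.01878 h⁻¹
Accumulation ratio R = 1 / (1 − e^(−kτ)) = 1 / (1 − e^(−0.01878×49.0)) = 1 / (1 − 0.3983) = 1.662
Loading dose = maintenance dose × R = 535 × 1.662 ≈ 889 mg

889 mg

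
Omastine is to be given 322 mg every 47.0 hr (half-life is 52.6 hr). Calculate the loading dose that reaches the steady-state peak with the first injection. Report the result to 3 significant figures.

k = ln 2 / 52.6 = 0.01318 hr⁻¹
Accumulation ratio R = 1 / (1 − e^(−kτ)) = 1 / (1 − e^(−0.01318×47.0)) = 1 / (1 − 0.5383) = 2.166
Loading dose = maintenance dose × R = 322 × 2.166 ≈ 697 mg

697 mg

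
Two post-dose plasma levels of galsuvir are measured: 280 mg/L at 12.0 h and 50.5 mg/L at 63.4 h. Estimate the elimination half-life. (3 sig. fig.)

20.8 hours

k = ln(C₁/C₂) / (t₂ − t₁) = ln(280/50.5) / (63.4 − 12.0)
  = 1.713 / 51.40 = 0.03332 h⁻¹
t½ = ln 2 / k = ln 2 / 0.03332 ≈ 20.8 hours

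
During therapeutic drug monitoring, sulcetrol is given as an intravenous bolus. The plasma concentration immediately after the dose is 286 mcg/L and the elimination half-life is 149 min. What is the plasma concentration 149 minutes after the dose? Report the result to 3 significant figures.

143 mcg/L

k = ln 2 / 149 = 0.004652 min⁻¹
C(t) = C₀ e^(−kt) = 286 × e^(−0.004652 × 149) = 286 × e^(−0.6931) = 286 × 0.5000 ≈ 143 mcg/L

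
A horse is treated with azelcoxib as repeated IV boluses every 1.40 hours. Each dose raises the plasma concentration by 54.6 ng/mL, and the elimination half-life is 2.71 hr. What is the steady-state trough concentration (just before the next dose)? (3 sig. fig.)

127 ng/mL

k = ln 2 / 2.71 = 0.2558 hr⁻¹
Fraction remaining after one interval: e^(−kτ) = e^(−0.2558 × 1.40) = 0.6990
R = 1 / (1 − 0.6990) = 3.322
Css,max = 54.6 × 3.322 = 181.4 ng/mL
Css,min = Css,max × e^(−kτ) = 181.4 × 0.6990 ≈ 127 ng/mL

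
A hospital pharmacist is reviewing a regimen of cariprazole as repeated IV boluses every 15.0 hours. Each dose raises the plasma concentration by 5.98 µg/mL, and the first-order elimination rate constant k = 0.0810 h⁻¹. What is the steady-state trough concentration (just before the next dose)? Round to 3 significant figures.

Fraction remaining after one interval: e^(−kτ) = e^(−0.08100 × 15.0) = 0.2967
R = 1 / (1 − 0.2967) = 1.422
Css,max = 5.98 × 1.422 = 8.503 µg/mL
Css,min = Css,max × e^(−kτ) = 8.503 × 0.2967 ≈ 2.52 µg/mL

2.52 µg/mL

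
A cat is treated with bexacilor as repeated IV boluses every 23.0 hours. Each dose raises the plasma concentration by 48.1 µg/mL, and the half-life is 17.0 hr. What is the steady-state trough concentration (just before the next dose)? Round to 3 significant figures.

30.9 µg/mL

k = ln 2 / 17.0 = 0.04077 hr⁻¹
Fraction remaining after one interval: e^(−kτ) = e^(−0.04077 × 23.0) = 0.3915
R = 1 / (1 − 0.3915) = 1.643
Css,max = 48.1 × 1.643 = 79.05 µg/mL
Css,min = Css,max × e^(−kτ) = 79.05 × 0.3915 ≈ 30.9 µg/mL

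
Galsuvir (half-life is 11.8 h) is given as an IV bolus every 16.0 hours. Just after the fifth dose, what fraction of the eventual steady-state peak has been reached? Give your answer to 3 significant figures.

k = ln 2 / 11.8 = 0.05874 h⁻¹
f_n = 1 − e^(−nkτ) = 1 − e^(−5 × 0.05874 × 16.0) = 1 − e^(−4.699) = 1 − 0.009102 ≈ 0.991

0.991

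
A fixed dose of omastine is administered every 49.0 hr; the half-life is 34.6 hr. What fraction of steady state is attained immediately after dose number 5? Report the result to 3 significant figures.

0.993

k = ln 2 / 34.6 = 0.02003 hr⁻¹
f_n = 1 − e^(−nkτ) = 1 − e^(−5 × 0.02003 × 49.0) = 1 − e^(−4.908) = 1 − 0.007386 ≈ 0.993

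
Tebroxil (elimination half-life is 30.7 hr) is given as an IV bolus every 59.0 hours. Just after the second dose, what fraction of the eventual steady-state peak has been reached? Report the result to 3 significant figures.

k = ln 2 / 30.7 = 0.02258 hr⁻¹
f_n = 1 − e^(−nkτ) = 1 − e^(−2 × 0.02258 × 59.0) = 1 − e^(−2.664) = 1 − 0.06965 ≈ 0.930

0.930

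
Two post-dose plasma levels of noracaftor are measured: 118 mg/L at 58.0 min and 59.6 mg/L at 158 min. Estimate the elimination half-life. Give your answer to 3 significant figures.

k = ln(C₁/C₂) / (t₂ − t₁) = ln(118/59.6) / (158 − 58.0)
  = 0.6830 / 100.0 = 0.006830 min⁻¹
t½ = ln 2 / k = ln 2 / 0.006830 ≈ 101 minutes

101 minutes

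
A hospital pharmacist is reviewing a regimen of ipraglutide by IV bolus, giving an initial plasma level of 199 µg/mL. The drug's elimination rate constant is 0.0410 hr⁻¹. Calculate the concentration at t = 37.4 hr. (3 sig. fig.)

42.9 µg/mL

C(t) = C₀ e^(−kt) = 199 × e^(−0.04100 × 37.4) = 199 × e^(−1.533) = 199 × 0.2158 ≈ 42.9 µg/mL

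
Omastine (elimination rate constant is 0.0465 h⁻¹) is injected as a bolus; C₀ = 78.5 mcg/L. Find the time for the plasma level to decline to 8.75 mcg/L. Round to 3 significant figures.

C(t) = C₀ e^(−kt)  ⇒  t = ln(C₀/C) / k
t = ln(78.5/8.75) / 0.04650 = 2.194 / 0.04650 ≈ 47.2 hours

47.2 hours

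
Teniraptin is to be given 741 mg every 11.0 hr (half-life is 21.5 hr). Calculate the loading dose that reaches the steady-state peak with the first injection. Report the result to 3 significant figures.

k = ln 2 / 21.5 = 0.03224 hr⁻¹
Accumulation ratio R = 1 / (1 − e^(−kτ)) = 1 / (1 − e^(−0.03224×11.0)) = 1 / (1 − 0.7014) = 3.349
Loading dose = maintenance dose × R = 741 × 3.349 ≈ 2480 mg

2480 mg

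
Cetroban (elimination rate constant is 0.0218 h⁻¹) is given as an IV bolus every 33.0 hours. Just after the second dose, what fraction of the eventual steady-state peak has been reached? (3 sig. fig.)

f_n = 1 − e^(−nkτ) = 1 − e^(−2 × 0.02180 × 33.0) = 1 − e^(−1.439) = 1 − 0.2372 ≈ 0.763

0.763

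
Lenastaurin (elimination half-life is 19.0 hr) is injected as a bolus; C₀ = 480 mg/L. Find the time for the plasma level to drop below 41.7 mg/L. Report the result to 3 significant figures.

67.0 hours

k = ln 2 / 19.0 = 0.03648 hr⁻¹
C(t) = C₀ e^(−kt)  ⇒  t = ln(C₀/C) / k
t = ln(480/41.7) / 0.03648 = 2.443 / 0.03648 ≈ 67.0 hours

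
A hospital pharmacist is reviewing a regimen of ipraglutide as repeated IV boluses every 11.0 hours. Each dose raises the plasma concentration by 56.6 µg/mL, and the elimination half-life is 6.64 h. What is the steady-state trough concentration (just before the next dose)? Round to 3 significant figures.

k = ln 2 / 6.64 = 0.1044 h⁻¹
Fraction remaining after one interval: e^(−kτ) = e^(−0.1044 × 11.0) = 0.3172
R = 1 / (1 − 0.3172) = 1.465
Css,max = 56.6 × 1.465 = 82.89 µg/mL
Css,min = Css,max × e^(−kτ) = 82.89 × 0.3172 ≈ 26.3 µg/mL

26.3 µg/mL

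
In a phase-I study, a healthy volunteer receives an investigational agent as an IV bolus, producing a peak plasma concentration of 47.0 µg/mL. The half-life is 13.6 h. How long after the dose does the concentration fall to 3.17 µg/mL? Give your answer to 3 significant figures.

k = ln 2 / 13.6 = 0.05097 h⁻¹
C(t) = C₀ e^(−kt)  ⇒  t = ln(C₀/C) / k
t = ln(47.0/3.17) / 0.05097 = 2.696 / 0.05097 ≈ 52.9 hours

52.9 hours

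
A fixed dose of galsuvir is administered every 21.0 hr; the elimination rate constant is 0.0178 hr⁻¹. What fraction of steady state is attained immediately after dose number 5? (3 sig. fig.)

0.846

f_n = 1 − e^(−nkτ) = 1 − e^(−5 × 0.01780 × 21.0) = 1 − e^(−1.869) = 1 − 0.1543 ≈ 0.846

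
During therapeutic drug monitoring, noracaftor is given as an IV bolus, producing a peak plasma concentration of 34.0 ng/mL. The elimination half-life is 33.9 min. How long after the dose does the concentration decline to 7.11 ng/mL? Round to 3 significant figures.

k = ln 2 / 33.9 = 0.02045 min⁻¹
C(t) = C₀ e^(−kt)  ⇒  t = ln(C₀/C) / k
t = ln(34.0/7.11) / 0.02045 = 1.565 / 0.02045 ≈ 76.5 minutes

76.5 minutes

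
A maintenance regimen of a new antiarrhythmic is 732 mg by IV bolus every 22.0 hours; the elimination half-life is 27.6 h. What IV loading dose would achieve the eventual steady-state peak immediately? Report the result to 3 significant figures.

k = ln 2 / 27.6 = 0.02511 h⁻¹
Accumulation ratio R = 1 / (1 − e^(−kτ)) = 1 / (1 − e^(−0.02511×22.0)) = 1 / (1 − 0.5755) = 2.356
Loading dose = maintenance dose × R = 732 × 2.356 ≈ 1720 mg

1720 mg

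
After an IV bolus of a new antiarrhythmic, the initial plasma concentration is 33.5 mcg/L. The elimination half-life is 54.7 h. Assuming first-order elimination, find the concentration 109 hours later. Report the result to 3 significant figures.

k = ln 2 / 54.7 = 0.01267 h⁻¹
C(t) = C₀ e^(−kt) = 33.5 × e^(−0.01267 × 109) = 33.5 × e^(−1.381) = 33.5 × 0.2513 ≈ 8.42 mcg/L

8.42 mcg/L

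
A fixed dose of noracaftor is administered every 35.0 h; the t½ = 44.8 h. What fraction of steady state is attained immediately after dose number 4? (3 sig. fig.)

0.885

k = ln 2 / 44.8 = 0.01547 h⁻¹
f_n = 1 − e^(−nkτ) = 1 − e^(−4 × 0.01547 × 35.0) = 1 − e^(−2.166) = 1 − 0.1146 ≈ 0.885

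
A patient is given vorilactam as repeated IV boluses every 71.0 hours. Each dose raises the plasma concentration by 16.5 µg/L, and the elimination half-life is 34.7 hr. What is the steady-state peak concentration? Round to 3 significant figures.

k = ln 2 / 34.7 = 0.01998 hr⁻¹
Fraction remaining after one interval: e^(−kτ) = e^(−0.01998 × 71.0) = 0.2421
R = 1 / (1 − 0.2421) = 1.319
Css,max = 16.5 × 1.319 ≈ 21.8 µg/L

21.8 µg/L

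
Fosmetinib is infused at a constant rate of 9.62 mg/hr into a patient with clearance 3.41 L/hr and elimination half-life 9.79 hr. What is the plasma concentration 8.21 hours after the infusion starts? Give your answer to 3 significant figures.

1.24 mg/L

Css = rate / CL = 9.62 / 3.41 = 2.821 mg/L
k = ln 2 / 9.79 = 0.07080 hr⁻¹
C(t) = Css (1 − e^(−kt)) = 2.821 × (1 − e^(−0.5813)) = 2.821 × 0.4408 ≈ 1.24 mg/L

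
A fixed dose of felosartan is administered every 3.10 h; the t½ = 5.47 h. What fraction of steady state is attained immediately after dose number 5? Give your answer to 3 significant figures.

k = ln 2 / 5.47 = 0.1267 h⁻¹
f_n = 1 − e^(−nkτ) = 1 − e^(−5 × 0.1267 × 3.10) = 1 − e^(−1.964) = 1 − 0.1403 ≈ 0.860

0.860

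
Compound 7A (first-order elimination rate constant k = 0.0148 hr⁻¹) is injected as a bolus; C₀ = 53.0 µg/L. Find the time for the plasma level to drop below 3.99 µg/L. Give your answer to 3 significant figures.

C(t) = C₀ e^(−kt)  ⇒  t = ln(C₀/C) / k
t = ln(53.0/3.99) / 0.01480 = 2.587 / 0.01480 ≈ 175 hours

175 hours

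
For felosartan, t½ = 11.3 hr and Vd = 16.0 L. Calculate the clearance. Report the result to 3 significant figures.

k = ln 2 / t½ = ln 2 / 11.3 = 0.06134 hr⁻¹
CL = k · V = 0.06134 × 16.0 ≈ 0.981 L/hr

0.981 L/hr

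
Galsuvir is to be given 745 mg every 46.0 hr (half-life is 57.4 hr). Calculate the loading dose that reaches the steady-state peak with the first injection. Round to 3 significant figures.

k = ln 2 / 57.4 = 0.01208 hr⁻¹
Accumulation ratio R = 1 / (1 − e^(−kτ)) = 1 / (1 − e^(−0.01208×46.0)) = 1 / (1 − 0.5738) = 2.346
Loading dose = maintenance dose × R = 745 × 2.346 ≈ 1750 mg

1750 mg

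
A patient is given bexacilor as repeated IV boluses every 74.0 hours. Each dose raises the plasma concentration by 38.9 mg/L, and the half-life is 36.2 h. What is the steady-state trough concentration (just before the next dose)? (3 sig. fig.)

12.5 mg/L

k = ln 2 / 36.2 = 0.01915 h⁻¹
Fraction remaining after one interval: e^(−kτ) = e^(−0.01915 × 74.0) = 0.2425
R = 1 / (1 − 0.2425) = 1.320
Css,max = 38.9 × 1.320 = 51.35 mg/L
Css,min = Css,max × e^(−kτ) = 51.35 × 0.2425 ≈ 12.5 mg/L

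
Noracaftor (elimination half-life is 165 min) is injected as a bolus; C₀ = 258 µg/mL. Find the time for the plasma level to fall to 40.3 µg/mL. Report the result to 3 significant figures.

k = ln 2 / 165 = 0.004201 min⁻¹
C(t) = C₀ e^(−kt)  ⇒  t = ln(C₀/C) / k
t = ln(258/40.3) / 0.004201 = 1.857 / 0.004201 ≈ 442 minutes

442 minutes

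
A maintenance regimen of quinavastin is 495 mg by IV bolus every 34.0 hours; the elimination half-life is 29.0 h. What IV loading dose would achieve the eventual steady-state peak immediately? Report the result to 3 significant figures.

890 mg

k = ln 2 / 29.0 = 0.02390 h⁻¹
Accumulation ratio R = 1 / (1 − e^(−kτ)) = 1 / (1 − e^(−0.02390×34.0)) = 1 / (1 − 0.4437) = 1.798
Loading dose = maintenance dose × R = 495 × 1.798 ≈ 890 mg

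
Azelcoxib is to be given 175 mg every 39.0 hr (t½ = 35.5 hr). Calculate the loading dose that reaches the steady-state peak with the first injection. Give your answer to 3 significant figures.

k = ln 2 / 35.5 = 0.01953 hr⁻¹
Accumulation ratio R = 1 / (1 − e^(−kτ)) = 1 / (1 − e^(−0.01953×39.0)) = 1 / (1 − 0.4670) = 1.876
Loading dose = maintenance dose × R = 175 × 1.876 ≈ 328 mg

328 mg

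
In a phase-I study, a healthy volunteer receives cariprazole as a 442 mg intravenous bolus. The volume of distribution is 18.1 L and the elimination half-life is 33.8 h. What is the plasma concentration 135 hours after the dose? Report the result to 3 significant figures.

1.53 µg/mL

C₀ = dose / V = 442 / 18.1 = 24.42 µg/mL
k = ln 2 / 33.8 = 0.02051 h⁻¹
C(t) = C₀ e^(−kt) = 24.42 × e^(−0.02051 × 135) = 24.42 × e^(−2.768) = 24.42 × 0.06276 ≈ 1.53 µg/mL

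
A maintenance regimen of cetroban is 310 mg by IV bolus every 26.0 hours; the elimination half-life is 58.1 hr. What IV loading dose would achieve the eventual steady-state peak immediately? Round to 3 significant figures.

1160 mg

k = ln 2 / 58.1 = 0.01193 hr⁻¹
Accumulation ratio R = 1 / (1 − e^(−kτ)) = 1 / (1 − e^(−0.01193×26.0)) = 1 / (1 − 0.7333) = 3.750
Loading dose = maintenance dose × R = 310 × 3.750 ≈ 1160 mg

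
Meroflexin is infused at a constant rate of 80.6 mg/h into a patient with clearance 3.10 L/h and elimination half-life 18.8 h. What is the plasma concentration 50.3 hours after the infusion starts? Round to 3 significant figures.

21.9 mg/L

Css = rate / CL = 80.6 / 3.10 = 26.00 mg/L
k = ln 2 / 18.8 = 0.03687 h⁻¹
C(t) = Css (1 − e^(−kt)) = 26.00 × (1 − e^(−1.855)) = 26.00 × 0.8435 ≈ 21.9 mg/L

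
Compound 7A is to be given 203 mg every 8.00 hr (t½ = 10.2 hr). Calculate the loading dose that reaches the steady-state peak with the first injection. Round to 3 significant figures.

484 mg

k = ln 2 / 10.2 = 0.06796 hr⁻¹
Accumulation ratio R = 1 / (1 − e^(−kτ)) = 1 / (1 − e^(−0.06796×8.00)) = 1 / (1 − 0.5806) = 2.385
Loading dose = maintenance dose × R = 203 × 2.385 ≈ 484 mg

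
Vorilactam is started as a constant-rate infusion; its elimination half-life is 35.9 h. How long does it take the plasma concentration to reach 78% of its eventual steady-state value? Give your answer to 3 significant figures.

78.4 hours

k = ln 2 / 35.9 = 0.01931 h⁻¹
f = 1 − e^(−kt)  ⇒  t = −ln(1 − f) / k
t = −ln(1 − 0.78) / 0.01931 = 1.514 / 0.01931 ≈ 78.4 hours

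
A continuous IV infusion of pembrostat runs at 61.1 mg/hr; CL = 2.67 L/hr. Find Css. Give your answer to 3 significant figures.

Css = infusion rate / CL = 61.1 / 2.67 ≈ 22.9 mg/L

22.9 mg/L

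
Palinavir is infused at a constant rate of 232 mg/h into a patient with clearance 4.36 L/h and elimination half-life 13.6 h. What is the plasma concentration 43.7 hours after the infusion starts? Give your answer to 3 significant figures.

47.5 µg/mL

Css = rate / CL = 232 / 4.36 = 53.21 µg/mL
k = ln 2 / 13.6 = 0.05097 h⁻¹
C(t) = Css (1 − e^(−kt)) = 53.21 × (1 − e^(−2.227)) = 53.21 × 0.8922 ≈ 47.5 µg/mL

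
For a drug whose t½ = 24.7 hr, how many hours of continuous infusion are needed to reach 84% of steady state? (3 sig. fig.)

65.3 hours

k = ln 2 / 24.7 = 0.02806 hr⁻¹
f = 1 − e^(−kt)  ⇒  t = −ln(1 − f) / k
t = −ln(1 − 0.84) / 0.02806 = 1.833 / 0.02806 ≈ 65.3 hours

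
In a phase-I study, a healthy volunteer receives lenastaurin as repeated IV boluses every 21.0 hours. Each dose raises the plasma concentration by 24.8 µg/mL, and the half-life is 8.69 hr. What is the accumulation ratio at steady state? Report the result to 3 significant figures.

1.23

k = ln 2 / 8.69 = 0.07976 hr⁻¹
Fraction remaining after one interval: e^(−kτ) = e^(−0.07976 × 21.0) = 0.1873
R = 1 / (1 − 0.1873) = 1 / 0.8127 ≈ 1.23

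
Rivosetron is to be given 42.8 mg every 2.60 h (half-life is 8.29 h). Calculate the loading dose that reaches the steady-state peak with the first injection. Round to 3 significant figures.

219 mg

k = ln 2 / 8.29 = 0.08361 h⁻¹
Accumulation ratio R = 1 / (1 − e^(−kτ)) = 1 / (1 − e^(−0.08361×2.60)) = 1 / (1 − 0.8046) = 5.118
Loading dose = maintenance dose × R = 42.8 × 5.118 ≈ 219 mg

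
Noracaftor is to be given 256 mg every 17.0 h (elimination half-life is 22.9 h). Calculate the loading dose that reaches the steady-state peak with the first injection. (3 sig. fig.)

k = ln 2 / 22.9 = 0.03027 h⁻¹
Accumulation ratio R = 1 / (1 − e^(−kτ)) = 1 / (1 − e^(−0.03027×17.0)) = 1 / (1 − 0.5978) = 2.486
Loading dose = maintenance dose × R = 256 × 2.486 ≈ 636 mg

636 mg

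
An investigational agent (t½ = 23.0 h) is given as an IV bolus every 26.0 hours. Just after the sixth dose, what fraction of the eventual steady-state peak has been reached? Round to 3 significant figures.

k = ln 2 / 23.0 = 0.03014 h⁻¹
f_n = 1 − e^(−nkτ) = 1 − e^(−6 × 0.03014 × 26.0) = 1 − e^(−4.701) = 1 − 0.009083 ≈ 0.991

0.991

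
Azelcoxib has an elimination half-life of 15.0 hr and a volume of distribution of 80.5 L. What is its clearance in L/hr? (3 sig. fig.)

3.72 L/hr

k = ln 2 / t½ = ln 2 / 15.0 = 0.04621 hr⁻¹
CL = k · V = 0.04621 × 80.5 ≈ 3.72 L/hr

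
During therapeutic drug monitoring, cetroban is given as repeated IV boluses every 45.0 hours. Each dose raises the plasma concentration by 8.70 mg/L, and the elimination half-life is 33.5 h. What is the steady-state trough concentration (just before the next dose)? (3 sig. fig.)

5.66 mg/L

k = ln 2 / 33.5 = 0.02069 h⁻¹
Fraction remaining after one interval: e^(−kτ) = e^(−0.02069 × 45.0) = 0.3941
R = 1 / (1 − 0.3941) = 1.650
Css,max = 8.70 × 1.650 = 14.36 mg/L
Css,min = Css,max × e^(−kτ) = 14.36 × 0.3941 ≈ 5.66 mg/L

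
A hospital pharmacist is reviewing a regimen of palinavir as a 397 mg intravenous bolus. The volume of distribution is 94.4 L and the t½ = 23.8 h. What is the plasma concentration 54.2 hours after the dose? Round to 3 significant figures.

C₀ = dose / V = 397 / 94.4 = 4.206 mg/L
k = ln 2 / 23.8 = 0.02912 h⁻¹
C(t) = C₀ e^(−kt) = 4.206 × e^(−0.02912 × 54.2) = 4.206 × e^(−1.579) = 4.206 × 0.2063 ≈ 0.868 mg/L

0.868 mg/L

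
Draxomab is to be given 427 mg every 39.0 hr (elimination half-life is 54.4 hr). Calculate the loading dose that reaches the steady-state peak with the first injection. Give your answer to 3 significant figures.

1090 mg

k = ln 2 / 54.4 = 0.01274 hr⁻¹
Accumulation ratio R = 1 / (1 − e^(−kτ)) = 1 / (1 − e^(−0.01274×39.0)) = 1 / (1 − 0.6084) = 2.554
Loading dose = maintenance dose × R = 427 × 2.554 ≈ 1090 mg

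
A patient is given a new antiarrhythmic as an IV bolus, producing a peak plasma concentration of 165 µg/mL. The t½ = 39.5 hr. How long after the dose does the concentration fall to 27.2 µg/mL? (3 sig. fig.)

k = ln 2 / 39.5 = 0.01755 hr⁻¹
C(t) = C₀ e^(−kt)  ⇒  t = ln(C₀/C) / k
t = ln(165/27.2) / 0.01755 = 1.803 / 0.01755 ≈ 103 hours

103 hours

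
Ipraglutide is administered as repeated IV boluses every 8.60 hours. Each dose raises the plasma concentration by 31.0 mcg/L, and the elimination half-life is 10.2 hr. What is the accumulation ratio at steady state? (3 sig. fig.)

2.26

k = ln 2 / 10.2 = 0.06796 hr⁻¹
Fraction remaining after one interval: e^(−kτ) = e^(−0.06796 × 8.60) = 0.5574
R = 1 / (1 − 0.5574) = 1 / 0.4426 ≈ 2.26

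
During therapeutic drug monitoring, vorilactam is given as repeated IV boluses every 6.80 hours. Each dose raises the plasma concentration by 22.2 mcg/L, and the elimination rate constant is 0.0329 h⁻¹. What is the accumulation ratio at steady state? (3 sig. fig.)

4.99

Fraction remaining after one interval: e^(−kτ) = e^(−0.03290 × 6.80) = 0.7995
R = 1 / (1 − 0.7995) = 1 / 0.2005 ≈ 4.99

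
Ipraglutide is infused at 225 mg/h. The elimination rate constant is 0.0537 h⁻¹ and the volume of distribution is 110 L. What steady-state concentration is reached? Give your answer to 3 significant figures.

38.1 µg/mL

CL = k · V = 0.0537 × 110 = 5.907 L/h
Css = rate / CL = 225 / 5.907 ≈ 38.1 µg/mL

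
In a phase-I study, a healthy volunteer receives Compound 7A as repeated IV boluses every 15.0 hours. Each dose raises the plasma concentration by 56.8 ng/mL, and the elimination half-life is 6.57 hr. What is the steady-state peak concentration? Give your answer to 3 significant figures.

71.5 ng/mL

k = ln 2 / 6.57 = 0.1055 hr⁻¹
Fraction remaining after one interval: e^(−kτ) = e^(−0.1055 × 15.0) = 0.2055
R = 1 / (1 − 0.2055) = 1.259
Css,max = 56.8 × 1.259 ≈ 71.5 ng/mL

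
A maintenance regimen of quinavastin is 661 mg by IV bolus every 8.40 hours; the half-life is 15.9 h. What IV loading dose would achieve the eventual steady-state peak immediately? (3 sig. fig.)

2160 mg

k = ln 2 / 15.9 = 0.04359 h⁻¹
Accumulation ratio R = 1 / (1 − e^(−kτ)) = 1 / (1 − e^(−0.04359×8.40)) = 1 / (1 − 0.6934) = 3.261
Loading dose = maintenance dose × R = 661 × 3.261 ≈ 2160 mg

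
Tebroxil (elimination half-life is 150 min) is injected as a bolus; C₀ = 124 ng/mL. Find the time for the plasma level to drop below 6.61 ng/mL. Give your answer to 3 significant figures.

k = ln 2 / 150 = 0.004621 min⁻¹
C(t) = C₀ e^(−kt)  ⇒  t = ln(C₀/C) / k
t = ln(124/6.61) / 0.004621 = 2.932 / 0.004621 ≈ 634 minutes

634 minutes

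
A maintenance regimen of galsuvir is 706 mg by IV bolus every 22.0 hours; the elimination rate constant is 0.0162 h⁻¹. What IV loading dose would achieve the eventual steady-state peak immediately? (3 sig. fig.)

Accumulation ratio R = 1 / (1 − e^(−kτ)) = 1 / (1 − e^(−0.01620×22.0)) = 1 / (1 − 0.7002) = 3.335
Loading dose = maintenance dose × R = 706 × 3.335 ≈ 2350 mg

2350 mg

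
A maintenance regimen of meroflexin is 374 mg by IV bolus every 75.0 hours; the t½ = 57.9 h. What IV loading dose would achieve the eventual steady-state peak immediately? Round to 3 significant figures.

631 mg

k = ln 2 / 57.9 = 0.01197 h⁻¹
Accumulation ratio R = 1 / (1 − e^(−kτ)) = 1 / (1 − e^(−0.01197×75.0)) = 1 / (1 − 0.4074) = 1.688
Loading dose = maintenance dose × R = 374 × 1.688 ≈ 631 mg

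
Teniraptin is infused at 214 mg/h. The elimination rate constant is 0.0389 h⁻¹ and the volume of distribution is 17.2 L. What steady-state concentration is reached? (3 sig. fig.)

CL = k · V = 0.0389 × 17.2 = 0.6691 L/h
Css = rate / CL = 214 / 0.6691 ≈ 320 mg/L

320 mg/L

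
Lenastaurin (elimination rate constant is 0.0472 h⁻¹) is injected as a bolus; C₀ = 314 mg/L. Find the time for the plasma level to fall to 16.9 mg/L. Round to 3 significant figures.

61.9 hours

C(t) = C₀ e^(−kt)  ⇒  t = ln(C₀/C) / k
t = ln(314/16.9) / 0.04720 = 2.922 / 0.04720 ≈ 61.9 hours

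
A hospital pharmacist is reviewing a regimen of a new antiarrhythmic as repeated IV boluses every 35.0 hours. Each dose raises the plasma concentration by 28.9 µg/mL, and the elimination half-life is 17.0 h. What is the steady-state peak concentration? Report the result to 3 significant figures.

k = ln 2 / 17.0 = 0.04077 h⁻¹
Fraction remaining after one interval: e^(−kτ) = e^(−0.04077 × 35.0) = 0.2400
R = 1 / (1 − 0.2400) = 1.316
Css,max = 28.9 × 1.316 ≈ 38.0 µg/mL

38.0 µg/mL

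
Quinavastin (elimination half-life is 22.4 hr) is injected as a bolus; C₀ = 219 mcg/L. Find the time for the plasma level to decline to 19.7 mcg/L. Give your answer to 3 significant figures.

77.8 hours

k = ln 2 / 22.4 = 0.03094 hr⁻¹
C(t) = C₀ e^(−kt)  ⇒  t = ln(C₀/C) / k
t = ln(219/19.7) / 0.03094 = 2.408 / 0.03094 ≈ 77.8 hours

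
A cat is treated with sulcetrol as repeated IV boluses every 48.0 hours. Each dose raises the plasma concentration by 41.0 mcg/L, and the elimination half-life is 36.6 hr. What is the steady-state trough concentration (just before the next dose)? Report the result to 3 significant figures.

27.7 mcg/L

k = ln 2 / 36.6 = 0.01894 hr⁻¹
Fraction remaining after one interval: e^(−kτ) = e^(−0.01894 × 48.0) = 0.4029
R = 1 / (1 − 0.4029) = 1.675
Css,max = 41.0 × 1.675 = 68.67 mcg/L
Css,min = Css,max × e^(−kτ) = 68.67 × 0.4029 ≈ 27.7 mcg/L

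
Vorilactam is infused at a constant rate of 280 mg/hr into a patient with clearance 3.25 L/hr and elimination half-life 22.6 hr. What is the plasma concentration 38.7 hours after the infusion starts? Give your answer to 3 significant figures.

59.9 µg/mL

Css = rate / CL = 280 / 3.25 = 86.15 µg/mL
k = ln 2 / 22.6 = 0.03067 hr⁻¹
C(t) = Css (1 − e^(−kt)) = 86.15 × (1 − e^(−1.187)) = 86.15 × 0.6948 ≈ 59.9 µg/mL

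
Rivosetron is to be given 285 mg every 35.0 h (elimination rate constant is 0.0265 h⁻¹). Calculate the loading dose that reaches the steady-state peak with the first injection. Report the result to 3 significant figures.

Accumulation ratio R = 1 / (1 − e^(−kτ)) = 1 / (1 − e^(−0.02650×35.0)) = 1 / (1 − 0.3955) = 1.654
Loading dose = maintenance dose × R = 285 × 1.654 ≈ 471 mg

471 mg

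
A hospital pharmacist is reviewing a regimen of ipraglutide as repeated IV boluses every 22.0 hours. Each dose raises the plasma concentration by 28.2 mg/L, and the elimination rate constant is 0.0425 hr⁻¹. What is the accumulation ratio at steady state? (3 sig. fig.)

1.65

Fraction remaining after one interval: e^(−kτ) = e^(−0.04250 × 22.0) = 0.3926
R = 1 / (1 − 0.3926) = 1 / 0.6074 ≈ 1.65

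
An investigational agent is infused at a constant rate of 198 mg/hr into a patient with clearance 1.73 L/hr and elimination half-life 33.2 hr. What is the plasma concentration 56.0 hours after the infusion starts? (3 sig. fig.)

Css = rate / CL = 198 / 1.73 = 114.5 mg/L
k = ln 2 / 33.2 = 0.02088 hr⁻¹
C(t) = Css (1 − e^(−kt)) = 114.5 × (1 − e^(−1.169)) = 114.5 × 0.6894 ≈ 78.9 mg/L

78.9 mg/L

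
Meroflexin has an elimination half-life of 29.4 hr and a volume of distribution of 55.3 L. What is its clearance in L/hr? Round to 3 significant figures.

1.30 L/hr

k = ln 2 / t½ = ln 2 / 29.4 = 0.02358 hr⁻¹
CL = k · V = 0.02358 × 55.3 ≈ 1.30 L/hr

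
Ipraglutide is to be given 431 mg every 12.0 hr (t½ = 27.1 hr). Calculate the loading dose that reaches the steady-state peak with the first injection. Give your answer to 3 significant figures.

1630 mg

k = ln 2 / 27.1 = 0.02558 hr⁻¹
Accumulation ratio R = 1 / (1 − e^(−kτ)) = 1 / (1 − e^(−0.02558×12.0)) = 1 / (1 − 0.7357) = 3.784
Loading dose = maintenance dose × R = 431 × 3.784 ≈ 1630 mg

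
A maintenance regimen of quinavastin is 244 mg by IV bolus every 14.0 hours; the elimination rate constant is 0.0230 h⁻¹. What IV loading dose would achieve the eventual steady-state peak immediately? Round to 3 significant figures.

Accumulation ratio R = 1 / (1 − e^(−kτ)) = 1 / (1 − e^(−0.02300×14.0)) = 1 / (1 − 0.7247) = 3.632
Loading dose = maintenance dose × R = 244 × 3.632 ≈ 886 mg

886 mg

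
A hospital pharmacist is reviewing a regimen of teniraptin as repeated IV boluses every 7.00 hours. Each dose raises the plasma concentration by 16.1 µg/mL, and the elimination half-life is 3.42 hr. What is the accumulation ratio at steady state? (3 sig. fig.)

k = ln 2 / 3.42 = 0.2027 hr⁻¹
Fraction remaining after one interval: e^(−kτ) = e^(−0.2027 × 7.00) = 0.2420
R = 1 / (1 − 0.2420) = 1 / 0.7580 ≈ 1.32

1.32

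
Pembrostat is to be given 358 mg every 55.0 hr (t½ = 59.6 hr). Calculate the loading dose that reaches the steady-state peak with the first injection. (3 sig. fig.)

758 mg

k = ln 2 / 59.6 = 0.01163 hr⁻¹
Accumulation ratio R = 1 / (1 − e^(−kτ)) = 1 / (1 − e^(−0.01163×55.0)) = 1 / (1 − 0.5275) = 2.116
Loading dose = maintenance dose × R = 358 × 2.116 ≈ 758 mg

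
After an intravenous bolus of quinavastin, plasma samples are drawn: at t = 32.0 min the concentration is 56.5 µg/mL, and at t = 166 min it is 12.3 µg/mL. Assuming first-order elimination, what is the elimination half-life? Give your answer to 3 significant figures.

60.9 minutes

k = ln(C₁/C₂) / (t₂ − t₁) = ln(56.5/12.3) / (166 − 32.0)
  = 1.525 / 134.0 = 0.01138 min⁻¹
t½ = ln 2 / k = ln 2 / 0.01138 ≈ 60.9 minutes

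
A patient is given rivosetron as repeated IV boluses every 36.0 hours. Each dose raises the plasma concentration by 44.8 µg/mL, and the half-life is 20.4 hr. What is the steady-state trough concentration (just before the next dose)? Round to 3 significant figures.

18.7 µg/mL

k = ln 2 / 20.4 = 0.03398 hr⁻¹
Fraction remaining after one interval: e^(−kτ) = e^(−0.03398 × 36.0) = 0.2943
R = 1 / (1 − 0.2943) = 1.417
Css,max = 44.8 × 1.417 = 63.48 µg/mL
Css,min = Css,max × e^(−kτ) = 63.48 × 0.2943 ≈ 18.7 µg/mL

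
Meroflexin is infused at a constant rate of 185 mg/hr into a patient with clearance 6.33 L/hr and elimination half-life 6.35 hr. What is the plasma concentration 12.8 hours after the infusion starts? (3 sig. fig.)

Css = rate / CL = 185 / 6.33 = 29.23 µg/mL
k = ln 2 / 6.35 = 0.1092 hr⁻¹
C(t) = Css (1 − e^(−kt)) = 29.23 × (1 − e^(−1.397)) = 29.23 × 0.7527 ≈ 22.0 µg/mL

22.0 µg/mL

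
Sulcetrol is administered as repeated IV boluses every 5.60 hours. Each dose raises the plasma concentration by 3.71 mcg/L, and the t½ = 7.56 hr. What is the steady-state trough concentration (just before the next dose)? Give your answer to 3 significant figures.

5.53 mcg/L

k = ln 2 / 7.56 = 0.09169 hr⁻¹
Fraction remaining after one interval: e^(−kτ) = e^(−0.09169 × 5.60) = 0.5984
R = 1 / (1 − 0.5984) = 2.490
Css,max = 3.71 × 2.490 = 9.239 mcg/L
Css,min = Css,max × e^(−kτ) = 9.239 × 0.5984 ≈ 5.53 mcg/L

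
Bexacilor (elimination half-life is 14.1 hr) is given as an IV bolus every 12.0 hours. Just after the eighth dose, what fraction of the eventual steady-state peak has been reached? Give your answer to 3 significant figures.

k = ln 2 / 14.1 = 0.04916 hr⁻¹
f_n = 1 − e^(−nkτ) = 1 − e^(−8 × 0.04916 × 12.0) = 1 − e^(−4.719) = 1 − 0.008921 ≈ 0.991

0.991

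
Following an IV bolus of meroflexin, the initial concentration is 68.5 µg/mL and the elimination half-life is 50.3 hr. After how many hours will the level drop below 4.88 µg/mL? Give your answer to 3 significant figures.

k = ln 2 / 50.3 = 0.01378 hr⁻¹
C(t) = C₀ e^(−kt)  ⇒  t = ln(C₀/C) / k
t = ln(68.5/4.88) / 0.01378 = 2.642 / 0.01378 ≈ 192 hours

192 hours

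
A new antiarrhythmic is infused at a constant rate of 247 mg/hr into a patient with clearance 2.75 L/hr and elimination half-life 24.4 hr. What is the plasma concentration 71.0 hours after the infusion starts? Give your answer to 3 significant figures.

77.9 mg/L

Css = rate / CL = 247 / 2.75 = 89.82 mg/L
k = ln 2 / 24.4 = 0.02841 hr⁻¹
C(t) = Css (1 − e^(−kt)) = 89.82 × (1 − e^(−2.017)) = 89.82 × 0.8669 ≈ 77.9 mg/L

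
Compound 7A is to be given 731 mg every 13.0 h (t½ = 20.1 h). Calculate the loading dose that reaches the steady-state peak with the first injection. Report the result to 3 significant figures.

2020 mg

k = ln 2 / 20.1 = 0.03448 h⁻¹
Accumulation ratio R = 1 / (1 − e^(−kτ)) = 1 / (1 − e^(−0.03448×13.0)) = 1 / (1 − 0.6387) = 2.768
Loading dose = maintenance dose × R = 731 × 2.768 ≈ 2020 mg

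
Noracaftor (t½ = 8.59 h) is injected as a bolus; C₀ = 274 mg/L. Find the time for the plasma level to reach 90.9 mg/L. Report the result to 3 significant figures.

k = ln 2 / 8.59 = 0.08069 h⁻¹
C(t) = C₀ e^(−kt)  ⇒  t = ln(C₀/C) / k
t = ln(274/90.9) / 0.08069 = 1.103 / 0.08069 ≈ 13.7 hours

13.7 hours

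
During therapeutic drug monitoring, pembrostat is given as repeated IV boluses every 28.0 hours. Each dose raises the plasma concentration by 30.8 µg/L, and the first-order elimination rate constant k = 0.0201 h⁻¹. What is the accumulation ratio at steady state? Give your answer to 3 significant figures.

2.32

Fraction remaining after one interval: e^(−kτ) = e^(−0.02010 × 28.0) = 0.5696
R = 1 / (1 − 0.5696) = 1 / 0.4304 ≈ 2.32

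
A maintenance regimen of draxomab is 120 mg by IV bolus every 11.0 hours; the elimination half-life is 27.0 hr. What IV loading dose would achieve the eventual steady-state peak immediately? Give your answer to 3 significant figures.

k = ln 2 / 27.0 = 0.02567 hr⁻¹
Accumulation ratio R = 1 / (1 − e^(−kτ)) = 1 / (1 − e^(−0.02567×11.0)) = 1 / (1 − 0.7540) = 4.065
Loading dose = maintenance dose × R = 120 × 4.065 ≈ 488 mg

488 mg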